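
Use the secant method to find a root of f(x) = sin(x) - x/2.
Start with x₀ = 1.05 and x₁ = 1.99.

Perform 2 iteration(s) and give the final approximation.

f(x) = sin(x) - x/2
x₀ = 1.05, x₁ = 1.99

Secant formula: x_{n+1} = x_n - f(x_n)(x_n - x_{n-1})/(f(x_n) - f(x_{n-1}))

Iteration 1:
  f(1.050000) = 0.342423
  f(1.990000) = -0.081587
  x_2 = 1.990000 - (-0.081587)×(1.990000 - 1.050000)/(-0.081587 - 0.342423)
       = 1.809128
Iteration 2:
  f(1.990000) = -0.081587
  f(1.809128) = 0.067169
  x_3 = 1.809128 - 0.067169×(1.809128 - 1.990000)/(0.067169 - (-0.081587))
       = 1.890799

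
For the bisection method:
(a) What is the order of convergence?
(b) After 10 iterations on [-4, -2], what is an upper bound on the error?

(a) Bisection has linear (order 1) convergence; the error is halved each step.

(b) Error bound = (b-a)/2^n = (-2 - (-4))/2^{10}
    = 2/2^{10}

(a) 1 (linear); (b) error ≤ 1.95e-03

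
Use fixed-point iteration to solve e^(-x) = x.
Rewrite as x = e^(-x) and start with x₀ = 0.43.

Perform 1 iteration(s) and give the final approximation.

Equation: e^(-x) = x
Fixed-point form: x = e^(-x)
x₀ = 0.43

x_1 = g(0.430000) = 0.650509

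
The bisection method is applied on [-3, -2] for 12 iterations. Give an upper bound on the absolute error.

Bisection error bound: |error| ≤ (b-a)/2^n
|error| ≤ (-2 - (-3))/2^12 = 1/2^12
|error| ≤ 0.0002441406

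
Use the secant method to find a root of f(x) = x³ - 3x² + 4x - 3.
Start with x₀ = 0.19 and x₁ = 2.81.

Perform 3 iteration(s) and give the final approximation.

f(x) = x³ - 3x² + 4x - 3
x₀ = 0.19, x₁ = 2.81

Secant formula: x_{n+1} = x_n - f(x_n)(x_n - x_{n-1})/(f(x_n) - f(x_{n-1}))

Iteration 1:
  f(0.190000) = -2.341441
  f(2.810000) = 6.739741
  x_2 = 2.810000 - 6.739741×(2.810000 - 0.190000)/(6.739741 - (-2.341441))
       = 0.865526
Iteration 2:
  f(2.810000) = 6.739741
  f(0.865526) = -1.136906
  x_3 = 0.865526 - (-1.136906)×(0.865526 - 2.810000)/(-1.136906 - 6.739741)
       = 1.146189
Iteration 3:
  f(0.865526) = -1.136906
  f(1.146189) = -0.850687
  x_4 = 1.146189 - (-0.850687)×(1.146189 - 0.865526)/(-0.850687 - (-1.136906))
       = 1.980363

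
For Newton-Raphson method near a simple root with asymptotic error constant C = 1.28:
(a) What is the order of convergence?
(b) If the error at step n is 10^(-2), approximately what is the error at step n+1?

(a) Newton-Raphson has quadratic (order 2) convergence near simple roots.
    This means |e_{n+1}| ≈ C|e_n|².

(b) With |e_n| = 10^(-2) and C = 1.28:
    |e_{n+1}| ≈ 1.28 × (10^(-2))² = 1.28 × 10^(-4)

(a) 2 (quadratic); (b) |e_{n+1}| ≈ 1.280e-04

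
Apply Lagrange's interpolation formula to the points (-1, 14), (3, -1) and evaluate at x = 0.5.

Lagrange interpolation formula:
P(x) = Σ yᵢ × Lᵢ(x)
where Lᵢ(x) = Π_{j≠i} (x - xⱼ)/(xᵢ - xⱼ)

L_0(0.5) = (0.5 - 3)/(-1 - 3) = 0.625000
L_1(0.5) = (0.5 - (-1))/(3 - (-1)) = 0.375000

P(0.5) = 14×L_0(0.5) + (-1)×L_1(0.5)
P(0.5) = 8.375000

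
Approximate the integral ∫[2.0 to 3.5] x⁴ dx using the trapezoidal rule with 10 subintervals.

f(x) = x⁴
a = 2.0, b = 3.5, n = 10
h = (b - a)/n = 0.150000

Trapezoidal rule: (h/2)[f(x₀) + 2f(x₁) + 2f(x₂) + ... + f(xₙ)]

x_0 = 2.0000, f(x_0) = 16.000000, coefficient = 1
x_1 = 2.1500, f(x_1) = 21.367506, coefficient = 2
x_2 = 2.3000, f(x_2) = 27.984100, coefficient = 2
x_3 = 2.4500, f(x_3) = 36.030006, coefficient = 2
x_4 = 2.6000, f(x_4) = 45.697600, coefficient = 2
x_5 = 2.7500, f(x_5) = 57.191406, coefficient = 2
x_6 = 2.9000, f(x_6) = 70.728100, coefficient = 2
x_7 = 3.0500, f(x_7) = 86.536506, coefficient = 2
x_8 = 3.2000, f(x_8) = 104.857600, coefficient = 2
x_9 = 3.3500, f(x_9) = 125.944506, coefficient = 2
x_10 = 3.5000, f(x_10) = 150.062500, coefficient = 1

I ≈ (0.150000/2) × 1318.737162 = 98.905287
Exact value: 98.643750
Error: 0.261537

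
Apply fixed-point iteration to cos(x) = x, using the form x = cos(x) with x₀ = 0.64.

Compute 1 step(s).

Equation: cos(x) = x
Fixed-point form: x = cos(x)
x₀ = 0.64

x_1 = g(0.640000) = 0.802096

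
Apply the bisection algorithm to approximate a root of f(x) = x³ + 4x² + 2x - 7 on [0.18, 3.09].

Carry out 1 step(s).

f(x) = x³ + 4x² + 2x - 7
Initial interval: [0.18, 3.09]

Iteration 1:
  c_1 = (0.180000 + 3.090000)/2 = 1.635000
  f(c_1) = f(1.635000) = 11.333623
  f(a) × f(c) < 0, new interval: [0.180000, 1.635000]

After 1 iteration(s), the approximation is c_1 = 1.635000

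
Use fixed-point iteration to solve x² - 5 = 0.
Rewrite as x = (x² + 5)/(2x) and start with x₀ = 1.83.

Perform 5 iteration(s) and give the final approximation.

Equation: x² - 5 = 0
Fixed-point form: x = (x² + 5)/(2x)
x₀ = 1.83

x_1 = g(1.830000) = 2.281120
x_2 = g(2.281120) = 2.236513
x_3 = g(2.236513) = 2.236068
x_4 = g(2.236068) = 2.236068
x_5 = g(2.236068) = 2.236068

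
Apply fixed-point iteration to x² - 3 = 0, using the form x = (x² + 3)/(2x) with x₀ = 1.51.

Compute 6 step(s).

Equation: x² - 3 = 0
Fixed-point form: x = (x² + 3)/(2x)
x₀ = 1.51

x_1 = g(1.510000) = 1.748377
x_2 = g(1.748377) = 1.732127
x_3 = g(1.732127) = 1.732051
x_4 = g(1.732051) = 1.732051
x_5 = g(1.732051) = 1.732051
x_6 = g(1.732051) = 1.732051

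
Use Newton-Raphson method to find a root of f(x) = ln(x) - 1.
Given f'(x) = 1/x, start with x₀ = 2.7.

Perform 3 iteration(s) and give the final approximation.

f(x) = ln(x) - 1
f'(x) = 1/x
x₀ = 2.7

Newton-Raphson formula: x_{n+1} = x_n - f(x_n)/f'(x_n)

Iteration 1:
  f(2.700000) = -0.006748
  f'(2.700000) = 0.370370
  x_1 = 2.700000 - (-0.006748)/0.370370 = 2.718220
Iteration 2:
  f(2.718220) = -0.000023
  f'(2.718220) = 0.367888
  x_2 = 2.718220 - (-0.000023)/0.367888 = 2.718282
Iteration 3:
  f(2.718282) = 0.000000
  f'(2.718282) = 0.367879
  x_3 = 2.718282 - 0.000000/0.367879 = 2.718282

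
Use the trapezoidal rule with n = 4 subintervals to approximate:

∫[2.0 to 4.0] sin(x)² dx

f(x) = sin(x)²
a = 2.0, b = 4.0, n = 4
h = (b - a)/n = 0.500000

Trapezoidal rule: (h/2)[f(x₀) + 2f(x₁) + 2f(x₂) + ... + f(xₙ)]

x_0 = 2.0000, f(x_0) = 0.826822, coefficient = 1
x_1 = 2.5000, f(x_1) = 0.358169, coefficient = 2
x_2 = 3.0000, f(x_2) = 0.019915, coefficient = 2
x_3 = 3.5000, f(x_3) = 0.123049, coefficient = 2
x_4 = 4.0000, f(x_4) = 0.572750, coefficient = 1

I ≈ (0.500000/2) × 2.401837 = 0.600459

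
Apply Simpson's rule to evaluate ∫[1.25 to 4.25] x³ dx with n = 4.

f(x) = x³
a = 1.25, b = 4.25, n = 4
h = (b - a)/n = 0.750000

Simpson's rule: (h/3)[f(x₀) + 4f(x₁) + 2f(x₂) + ... + f(xₙ)]

x_0 = 1.2500, f(x_0) = 1.953125, coefficient = 1
x_1 = 2.0000, f(x_1) = 8.000000, coefficient = 4
x_2 = 2.7500, f(x_2) = 20.796875, coefficient = 2
x_3 = 3.5000, f(x_3) = 42.875000, coefficient = 4
x_4 = 4.2500, f(x_4) = 76.765625, coefficient = 1

I ≈ (0.750000/3) × 323.812500 = 80.953125
Exact value: 80.953125
Error: 0.000000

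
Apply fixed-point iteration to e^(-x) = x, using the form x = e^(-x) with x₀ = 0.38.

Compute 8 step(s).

Equation: e^(-x) = x
Fixed-point form: x = e^(-x)
x₀ = 0.38

x_1 = g(0.380000) = 0.683861
x_2 = g(0.683861) = 0.504665
x_3 = g(0.504665) = 0.603708
x_4 = g(0.603708) = 0.546780
x_5 = g(0.546780) = 0.578810
x_6 = g(0.578810) = 0.560565
x_7 = g(0.560565) = 0.570887
x_8 = g(0.570887) = 0.565024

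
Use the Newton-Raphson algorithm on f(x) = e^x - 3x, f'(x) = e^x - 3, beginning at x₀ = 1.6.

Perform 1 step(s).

f(x) = e^x - 3x
f'(x) = e^x - 3
x₀ = 1.6

Newton-Raphson formula: x_{n+1} = x_n - f(x_n)/f'(x_n)

Iteration 1:
  f(1.600000) = 0.153032
  f'(1.600000) = 1.953032
  x_1 = 1.600000 - 0.153032/1.953032 = 1.521644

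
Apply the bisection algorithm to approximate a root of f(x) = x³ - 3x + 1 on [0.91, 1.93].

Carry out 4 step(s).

f(x) = x³ - 3x + 1
Initial interval: [0.91, 1.93]

Iteration 1:
  c_1 = (0.910000 + 1.930000)/2 = 1.420000
  f(c_1) = f(1.420000) = -0.396712
  f(a) × f(c) ≥ 0, new interval: [1.420000, 1.930000]
Iteration 2:
  c_2 = (1.420000 + 1.930000)/2 = 1.675000
  f(c_2) = f(1.675000) = 0.674422
  f(a) × f(c) < 0, new interval: [1.420000, 1.675000]
Iteration 3:
  c_3 = (1.420000 + 1.675000)/2 = 1.547500
  f(c_3) = f(1.547500) = 0.063385
  f(a) × f(c) < 0, new interval: [1.420000, 1.547500]
Iteration 4:
  c_4 = (1.420000 + 1.547500)/2 = 1.483750
  f(c_4) = f(1.483750) = -0.184754
  f(a) × f(c) ≥ 0, new interval: [1.483750, 1.547500]

After 4 iteration(s), the approximation is c_4 = 1.483750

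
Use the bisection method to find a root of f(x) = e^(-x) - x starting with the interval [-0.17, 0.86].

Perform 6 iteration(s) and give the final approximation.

f(x) = e^(-x) - x
Initial interval: [-0.17, 0.86]

Iteration 1:
  c_1 = (-0.170000 + 0.860000)/2 = 0.345000
  f(c_1) = f(0.345000) = 0.363220
  f(a) × f(c) ≥ 0, new interval: [0.345000, 0.860000]
Iteration 2:
  c_2 = (0.345000 + 0.860000)/2 = 0.602500
  f(c_2) = f(0.602500) = -0.055059
  f(a) × f(c) < 0, new interval: [0.345000, 0.602500]
Iteration 3:
  c_3 = (0.345000 + 0.602500)/2 = 0.473750
  f(c_3) = f(0.473750) = 0.148913
  f(a) × f(c) ≥ 0, new interval: [0.473750, 0.602500]
Iteration 4:
  c_4 = (0.473750 + 0.602500)/2 = 0.538125
  f(c_4) = f(0.538125) = 0.045717
  f(a) × f(c) ≥ 0, new interval: [0.538125, 0.602500]
Iteration 5:
  c_5 = (0.538125 + 0.602500)/2 = 0.570312
  f(c_5) = f(0.570312) = -0.004964
  f(a) × f(c) < 0, new interval: [0.538125, 0.570312]
Iteration 6:
  c_6 = (0.538125 + 0.570312)/2 = 0.554219
  f(c_6) = f(0.554219) = 0.020302
  f(a) × f(c) ≥ 0, new interval: [0.554219, 0.570312]

After 6 iteration(s), the approximation is c_6 = 0.554219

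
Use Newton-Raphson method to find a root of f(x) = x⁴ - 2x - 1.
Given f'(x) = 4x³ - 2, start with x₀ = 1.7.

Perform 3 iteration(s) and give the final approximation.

f(x) = x⁴ - 2x - 1
f'(x) = 4x³ - 2
x₀ = 1.7

Newton-Raphson formula: x_{n+1} = x_n - f(x_n)/f'(x_n)

Iteration 1:
  f(1.700000) = 3.952100
  f'(1.700000) = 17.652000
  x_1 = 1.700000 - 3.952100/17.652000 = 1.476110
Iteration 2:
  f(1.476110) = 0.795392
  f'(1.476110) = 10.865198
  x_2 = 1.476110 - 0.795392/10.865198 = 1.402905
Iteration 3:
  f(1.402905) = 0.067773
  f'(1.402905) = 9.044464
  x_3 = 1.402905 - 0.067773/9.044464 = 1.395412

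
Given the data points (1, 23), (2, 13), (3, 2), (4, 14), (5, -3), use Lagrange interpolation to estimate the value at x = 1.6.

Lagrange interpolation formula:
P(x) = Σ yᵢ × Lᵢ(x)
where Lᵢ(x) = Π_{j≠i} (x - xⱼ)/(xᵢ - xⱼ)

L_0(1.6) = (1.6 - 2)/(1 - 2) × (1.6 - 3)/(1 - 3) × (1.6 - 4)/(1 - 4) × (1.6 - 5)/(1 - 5) = 0.190400
L_1(1.6) = (1.6 - 1)/(2 - 1) × (1.6 - 3)/(2 - 3) × (1.6 - 4)/(2 - 4) × (1.6 - 5)/(2 - 5) = 1.142400
L_2(1.6) = (1.6 - 1)/(3 - 1) × (1.6 - 2)/(3 - 2) × (1.6 - 4)/(3 - 4) × (1.6 - 5)/(3 - 5) = -0.489600
L_3(1.6) = (1.6 - 1)/(4 - 1) × (1.6 - 2)/(4 - 2) × (1.6 - 3)/(4 - 3) × (1.6 - 5)/(4 - 5) = 0.190400
L_4(1.6) = (1.6 - 1)/(5 - 1) × (1.6 - 2)/(5 - 2) × (1.6 - 3)/(5 - 3) × (1.6 - 4)/(5 - 4) = -0.033600

P(1.6) = 23×L_0(1.6) + 13×L_1(1.6) + 2×L_2(1.6) + 14×L_3(1.6) + (-3)×L_4(1.6)
P(1.6) = 21.017600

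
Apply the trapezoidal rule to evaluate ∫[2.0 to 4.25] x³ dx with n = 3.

f(x) = x³
a = 2.0, b = 4.25, n = 3
h = (b - a)/n = 0.750000

Trapezoidal rule: (h/2)[f(x₀) + 2f(x₁) + 2f(x₂) + ... + f(xₙ)]

x_0 = 2.0000, f(x_0) = 8.000000, coefficient = 1
x_1 = 2.7500, f(x_1) = 20.796875, coefficient = 2
x_2 = 3.5000, f(x_2) = 42.875000, coefficient = 2
x_3 = 4.2500, f(x_3) = 76.765625, coefficient = 1

I ≈ (0.750000/2) × 212.109375 = 79.541016
Exact value: 77.563477
Error: 1.977539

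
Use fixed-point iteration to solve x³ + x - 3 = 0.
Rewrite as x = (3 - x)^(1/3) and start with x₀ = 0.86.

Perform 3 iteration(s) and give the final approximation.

Equation: x³ + x - 3 = 0
Fixed-point form: x = (3 - x)^(1/3)
x₀ = 0.86

x_1 = g(0.860000) = 1.288659
x_2 = g(1.288659) = 1.196131
x_3 = g(1.196131) = 1.217311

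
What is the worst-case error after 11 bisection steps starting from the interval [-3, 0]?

Bisection error bound: |error| ≤ (b-a)/2^n
|error| ≤ (0 - (-3))/2^11 = 3/2^11
|error| ≤ 0.0014648438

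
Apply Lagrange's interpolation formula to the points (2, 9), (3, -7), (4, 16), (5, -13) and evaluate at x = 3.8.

Lagrange interpolation formula:
P(x) = Σ yᵢ × Lᵢ(x)
where Lᵢ(x) = Π_{j≠i} (x - xⱼ)/(xᵢ - xⱼ)

L_0(3.8) = (3.8 - 3)/(2 - 3) × (3.8 - 4)/(2 - 4) × (3.8 - 5)/(2 - 5) = -0.032000
L_1(3.8) = (3.8 - 2)/(3 - 2) × (3.8 - 4)/(3 - 4) × (3.8 - 5)/(3 - 5) = 0.216000
L_2(3.8) = (3.8 - 2)/(4 - 2) × (3.8 - 3)/(4 - 3) × (3.8 - 5)/(4 - 5) = 0.864000
L_3(3.8) = (3.8 - 2)/(5 - 2) × (3.8 - 3)/(5 - 3) × (3.8 - 4)/(5 - 4) = -0.048000

P(3.8) = 9×L_0(3.8) + (-7)×L_1(3.8) + 16×L_2(3.8) + (-13)×L_3(3.8)
P(3.8) = 12.648000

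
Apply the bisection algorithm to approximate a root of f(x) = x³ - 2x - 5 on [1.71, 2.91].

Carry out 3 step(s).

f(x) = x³ - 2x - 5
Initial interval: [1.71, 2.91]

Iteration 1:
  c_1 = (1.710000 + 2.910000)/2 = 2.310000
  f(c_1) = f(2.310000) = 2.706391
  f(a) × f(c) < 0, new interval: [1.710000, 2.310000]
Iteration 2:
  c_2 = (1.710000 + 2.310000)/2 = 2.010000
  f(c_2) = f(2.010000) = -0.899399
  f(a) × f(c) ≥ 0, new interval: [2.010000, 2.310000]
Iteration 3:
  c_3 = (2.010000 + 2.310000)/2 = 2.160000
  f(c_3) = f(2.160000) = 0.757696
  f(a) × f(c) < 0, new interval: [2.010000, 2.160000]

After 3 iteration(s), the approximation is c_3 = 2.160000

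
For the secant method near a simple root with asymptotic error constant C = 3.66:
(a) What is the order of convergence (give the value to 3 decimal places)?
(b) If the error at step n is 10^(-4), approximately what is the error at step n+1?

(a) Secant method has superlinear convergence with order φ = (1+√5)/2 ≈ 1.618.
    This means |e_{n+1}| ≈ C|e_n|^1.618.

(b) With |e_n| = 10^(-4) and C = 3.66:
    |e_{n+1}| ≈ 3.66 × (10^(-4))^1.618 = 3.66 × 10^(-6.47)

(a) ≈ 1.618 (golden ratio); (b) |e_{n+1}| ≈ 1.234e-06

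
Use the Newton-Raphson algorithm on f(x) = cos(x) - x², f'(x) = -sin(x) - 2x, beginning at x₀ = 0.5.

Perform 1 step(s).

f(x) = cos(x) - x²
f'(x) = -sin(x) - 2x
x₀ = 0.5

Newton-Raphson formula: x_{n+1} = x_n - f(x_n)/f'(x_n)

Iteration 1:
  f(0.500000) = 0.627583
  f'(0.500000) = -1.479426
  x_1 = 0.500000 - 0.627583/(-1.479426) = 0.924207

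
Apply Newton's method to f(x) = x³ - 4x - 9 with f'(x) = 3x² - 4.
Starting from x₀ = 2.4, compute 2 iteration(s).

f(x) = x³ - 4x - 9
f'(x) = 3x² - 4
x₀ = 2.4

Newton-Raphson formula: x_{n+1} = x_n - f(x_n)/f'(x_n)

Iteration 1:
  f(2.400000) = -4.776000
  f'(2.400000) = 13.280000
  x_1 = 2.400000 - (-4.776000)/13.280000 = 2.759639
Iteration 2:
  f(2.759639) = 0.977763
  f'(2.759639) = 18.846815
  x_2 = 2.759639 - 0.977763/18.846815 = 2.707759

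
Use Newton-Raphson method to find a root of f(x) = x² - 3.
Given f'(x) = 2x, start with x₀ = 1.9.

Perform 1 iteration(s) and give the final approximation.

f(x) = x² - 3
f'(x) = 2x
x₀ = 1.9

Newton-Raphson formula: x_{n+1} = x_n - f(x_n)/f'(x_n)

Iteration 1:
  f(1.900000) = 0.610000
  f'(1.900000) = 3.800000
  x_1 = 1.900000 - 0.610000/3.800000 = 1.739474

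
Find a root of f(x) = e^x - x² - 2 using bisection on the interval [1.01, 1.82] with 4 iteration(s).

f(x) = e^x - x² - 2
Initial interval: [1.01, 1.82]

Iteration 1:
  c_1 = (1.010000 + 1.820000)/2 = 1.415000
  f(c_1) = f(1.415000) = 0.114261
  f(a) × f(c) < 0, new interval: [1.010000, 1.415000]
Iteration 2:
  c_2 = (1.010000 + 1.415000)/2 = 1.212500
  f(c_2) = f(1.212500) = -0.108277
  f(a) × f(c) ≥ 0, new interval: [1.212500, 1.415000]
Iteration 3:
  c_3 = (1.212500 + 1.415000)/2 = 1.313750
  f(c_3) = f(1.313750) = -0.005841
  f(a) × f(c) ≥ 0, new interval: [1.313750, 1.415000]
Iteration 4:
  c_4 = (1.313750 + 1.415000)/2 = 1.364375
  f(c_4) = f(1.364375) = 0.051757
  f(a) × f(c) < 0, new interval: [1.313750, 1.364375]

After 4 iteration(s), the approximation is c_4 = 1.364375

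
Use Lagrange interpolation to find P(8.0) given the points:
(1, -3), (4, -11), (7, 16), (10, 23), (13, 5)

Lagrange interpolation formula:
P(x) = Σ yᵢ × Lᵢ(x)
where Lᵢ(x) = Π_{j≠i} (x - xⱼ)/(xᵢ - xⱼ)

L_0(8.0) = (8.0 - 4)/(1 - 4) × (8.0 - 7)/(1 - 7) × (8.0 - 10)/(1 - 10) × (8.0 - 13)/(1 - 13) = 0.020576
L_1(8.0) = (8.0 - 1)/(4 - 1) × (8.0 - 7)/(4 - 7) × (8.0 - 10)/(4 - 10) × (8.0 - 13)/(4 - 13) = -0.144033
L_2(8.0) = (8.0 - 1)/(7 - 1) × (8.0 - 4)/(7 - 4) × (8.0 - 10)/(7 - 10) × (8.0 - 13)/(7 - 13) = 0.864198
L_3(8.0) = (8.0 - 1)/(10 - 1) × (8.0 - 4)/(10 - 4) × (8.0 - 7)/(10 - 7) × (8.0 - 13)/(10 - 13) = 0.288066
L_4(8.0) = (8.0 - 1)/(13 - 1) × (8.0 - 4)/(13 - 4) × (8.0 - 7)/(13 - 7) × (8.0 - 10)/(13 - 10) = -0.028807

P(8.0) = (-3)×L_0(8.0) + (-11)×L_1(8.0) + 16×L_2(8.0) + 23×L_3(8.0) + 5×L_4(8.0)
P(8.0) = 21.831276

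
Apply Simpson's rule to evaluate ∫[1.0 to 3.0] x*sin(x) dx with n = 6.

f(x) = x*sin(x)
a = 1.0, b = 3.0, n = 6
h = (b - a)/n = 0.333333

Simpson's rule: (h/3)[f(x₀) + 4f(x₁) + 2f(x₂) + ... + f(xₙ)]

x_0 = 1.0000, f(x_0) = 0.841471, coefficient = 1
x_1 = 1.3333, f(x_1) = 1.295917, coefficient = 4
x_2 = 1.6667, f(x_2) = 1.659013, coefficient = 2
x_3 = 2.0000, f(x_3) = 1.818595, coefficient = 4
x_4 = 2.3333, f(x_4) = 1.687200, coefficient = 2
x_5 = 2.6667, f(x_5) = 1.219394, coefficient = 4
x_6 = 3.0000, f(x_6) = 0.423360, coefficient = 1

I ≈ (0.333333/3) × 25.292881 = 2.810320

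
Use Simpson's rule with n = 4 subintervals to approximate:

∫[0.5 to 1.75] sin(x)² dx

f(x) = sin(x)²
a = 0.5, b = 1.75, n = 4
h = (b - a)/n = 0.312500

Simpson's rule: (h/3)[f(x₀) + 4f(x₁) + 2f(x₂) + ... + f(xₙ)]

x_0 = 0.5000, f(x_0) = 0.229849, coefficient = 1
x_1 = 0.8125, f(x_1) = 0.527089, coefficient = 4
x_2 = 1.1250, f(x_2) = 0.814087, coefficient = 2
x_3 = 1.4375, f(x_3) = 0.982337, coefficient = 4
x_4 = 1.7500, f(x_4) = 0.968228, coefficient = 1

I ≈ (0.312500/3) × 8.863953 = 0.923328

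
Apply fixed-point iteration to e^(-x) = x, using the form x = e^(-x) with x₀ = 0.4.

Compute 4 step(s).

Equation: e^(-x) = x
Fixed-point form: x = e^(-x)
x₀ = 0.4

x_1 = g(0.400000) = 0.670320
x_2 = g(0.670320) = 0.511545
x_3 = g(0.511545) = 0.599569
x_4 = g(0.599569) = 0.549048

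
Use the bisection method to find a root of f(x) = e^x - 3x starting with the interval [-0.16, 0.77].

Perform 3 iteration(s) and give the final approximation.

f(x) = e^x - 3x
Initial interval: [-0.16, 0.77]

Iteration 1:
  c_1 = (-0.160000 + 0.770000)/2 = 0.305000
  f(c_1) = f(0.305000) = 0.441625
  f(a) × f(c) ≥ 0, new interval: [0.305000, 0.770000]
Iteration 2:
  c_2 = (0.305000 + 0.770000)/2 = 0.537500
  f(c_2) = f(0.537500) = 0.099222
  f(a) × f(c) ≥ 0, new interval: [0.537500, 0.770000]
Iteration 3:
  c_3 = (0.537500 + 0.770000)/2 = 0.653750
  f(c_3) = f(0.653750) = -0.038512
  f(a) × f(c) < 0, new interval: [0.537500, 0.653750]

After 3 iteration(s), the approximation is c_3 = 0.653750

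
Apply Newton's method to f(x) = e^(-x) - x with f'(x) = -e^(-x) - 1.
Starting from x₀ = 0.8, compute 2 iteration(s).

f(x) = e^(-x) - x
f'(x) = -e^(-x) - 1
x₀ = 0.8

Newton-Raphson formula: x_{n+1} = x_n - f(x_n)/f'(x_n)

Iteration 1:
  f(0.800000) = -0.350671
  f'(0.800000) = -1.449329
  x_1 = 0.800000 - (-0.350671)/(-1.449329) = 0.558046
Iteration 2:
  f(0.558046) = 0.014280
  f'(0.558046) = -1.572326
  x_2 = 0.558046 - 0.014280/(-1.572326) = 0.567128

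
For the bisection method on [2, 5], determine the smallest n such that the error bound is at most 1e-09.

We need (b-a)/2^n ≤ 1e-09
(5 - 2)/2^n ≤ 1e-09
3/2^n ≤ 1e-09
2^n ≥ 3000000000
n ≥ log₂(3000000000) = 31.48
n ≥ 32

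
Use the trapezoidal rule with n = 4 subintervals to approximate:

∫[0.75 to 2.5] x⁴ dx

f(x) = x⁴
a = 0.75, b = 2.5, n = 4
h = (b - a)/n = 0.437500

Trapezoidal rule: (h/2)[f(x₀) + 2f(x₁) + 2f(x₂) + ... + f(xₙ)]

x_0 = 0.7500, f(x_0) = 0.316406, coefficient = 1
x_1 = 1.1875, f(x_1) = 1.988541, coefficient = 2
x_2 = 1.6250, f(x_2) = 6.972900, coefficient = 2
x_3 = 2.0625, f(x_3) = 18.095718, coefficient = 2
x_4 = 2.5000, f(x_4) = 39.062500, coefficient = 1

I ≈ (0.437500/2) × 93.493225 = 20.451643
Exact value: 19.483789
Error: 0.967854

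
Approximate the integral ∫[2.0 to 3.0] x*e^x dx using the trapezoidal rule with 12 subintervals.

f(x) = x*e^x
a = 2.0, b = 3.0, n = 12
h = (b - a)/n = 0.083333

Trapezoidal rule: (h/2)[f(x₀) + 2f(x₁) + 2f(x₂) + ... + f(xₙ)]

x_0 = 2.0000, f(x_0) = 14.778112, coefficient = 1
x_1 = 2.0833, f(x_1) = 16.731656, coefficient = 2
x_2 = 2.1667, f(x_2) = 18.913133, coefficient = 2
x_3 = 2.2500, f(x_3) = 21.347406, coefficient = 2
x_4 = 2.3333, f(x_4) = 24.061937, coefficient = 2
x_5 = 2.4167, f(x_5) = 27.087053, coefficient = 2
x_6 = 2.5000, f(x_6) = 30.456235, coefficient = 2
x_7 = 2.5833, f(x_7) = 34.206439, coefficient = 2
x_8 = 2.6667, f(x_8) = 38.378443, coefficient = 2
x_9 = 2.7500, f(x_9) = 43.017238, coefficient = 2
x_10 = 2.8333, f(x_10) = 48.172446, coefficient = 2
x_11 = 2.9167, f(x_11) = 53.898793, coefficient = 2
x_12 = 3.0000, f(x_12) = 60.256611, coefficient = 1

I ≈ (0.083333/2) × 787.576277 = 32.815678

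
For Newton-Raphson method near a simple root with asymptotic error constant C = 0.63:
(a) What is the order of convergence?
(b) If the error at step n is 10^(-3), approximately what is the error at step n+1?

(a) Newton-Raphson has quadratic (order 2) convergence near simple roots.
    This means |e_{n+1}| ≈ C|e_n|².

(b) With |e_n| = 10^(-3) and C = 0.63:
    |e_{n+1}| ≈ 0.63 × (10^(-3))² = 0.63 × 10^(-6)

(a) 2 (quadratic); (b) |e_{n+1}| ≈ 6.300e-07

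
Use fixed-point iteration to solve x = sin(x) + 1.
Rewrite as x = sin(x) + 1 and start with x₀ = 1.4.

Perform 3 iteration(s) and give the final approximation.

Equation: x = sin(x) + 1
Fixed-point form: x = sin(x) + 1
x₀ = 1.4

x_1 = g(1.400000) = 1.985450
x_2 = g(1.985450) = 1.915256
x_3 = g(1.915256) = 1.941258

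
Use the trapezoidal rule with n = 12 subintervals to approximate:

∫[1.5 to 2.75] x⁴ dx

f(x) = x⁴
a = 1.5, b = 2.75, n = 12
h = (b - a)/n = 0.104167

Trapezoidal rule: (h/2)[f(x₀) + 2f(x₁) + 2f(x₂) + ... + f(xₙ)]

x_0 = 1.5000, f(x_0) = 5.062500, coefficient = 1
x_1 = 1.6042, f(x_1) = 6.622134, coefficient = 2
x_2 = 1.7083, f(x_2) = 8.517075, coefficient = 2
x_3 = 1.8125, f(x_3) = 10.792252, coefficient = 2
x_4 = 1.9167, f(x_4) = 13.495419, coefficient = 2
x_5 = 2.0208, f(x_5) = 16.677156, coefficient = 2
x_6 = 2.1250, f(x_6) = 20.390869, coefficient = 2
x_7 = 2.2292, f(x_7) = 24.692790, coefficient = 2
x_8 = 2.3333, f(x_8) = 29.641975, coefficient = 2
x_9 = 2.4375, f(x_9) = 35.300308, coefficient = 2
x_10 = 2.5417, f(x_10) = 41.732497, coefficient = 2
x_11 = 2.6458, f(x_11) = 49.006077, coefficient = 2
x_12 = 2.7500, f(x_12) = 57.191406, coefficient = 1

I ≈ (0.104167/2) × 575.991008 = 29.999532
Exact value: 29.936523
Error: 0.063008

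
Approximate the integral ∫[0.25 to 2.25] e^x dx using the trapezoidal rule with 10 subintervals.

f(x) = e^x
a = 0.25, b = 2.25, n = 10
h = (b - a)/n = 0.200000

Trapezoidal rule: (h/2)[f(x₀) + 2f(x₁) + 2f(x₂) + ... + f(xₙ)]

x_0 = 0.2500, f(x_0) = 1.284025, coefficient = 1
x_1 = 0.4500, f(x_1) = 1.568312, coefficient = 2
x_2 = 0.6500, f(x_2) = 1.915541, coefficient = 2
x_3 = 0.8500, f(x_3) = 2.339647, coefficient = 2
x_4 = 1.0500, f(x_4) = 2.857651, coefficient = 2
x_5 = 1.2500, f(x_5) = 3.490343, coefficient = 2
x_6 = 1.4500, f(x_6) = 4.263115, coefficient = 2
x_7 = 1.6500, f(x_7) = 5.206980, coefficient = 2
x_8 = 1.8500, f(x_8) = 6.359820, coefficient = 2
x_9 = 2.0500, f(x_9) = 7.767901, coefficient = 2
x_10 = 2.2500, f(x_10) = 9.487736, coefficient = 1

I ≈ (0.200000/2) × 82.310379 = 8.231038
Exact value: 8.203710
Error: 0.027327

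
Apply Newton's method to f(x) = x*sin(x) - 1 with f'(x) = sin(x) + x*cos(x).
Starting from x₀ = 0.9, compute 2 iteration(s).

f(x) = x*sin(x) - 1
f'(x) = sin(x) + x*cos(x)
x₀ = 0.9

Newton-Raphson formula: x_{n+1} = x_n - f(x_n)/f'(x_n)

Iteration 1:
  f(0.900000) = -0.295006
  f'(0.900000) = 1.342776
  x_1 = 0.900000 - (-0.295006)/1.342776 = 1.119698
Iteration 2:
  f(1.119698) = 0.007694
  f'(1.119698) = 1.388106
  x_2 = 1.119698 - 0.007694/1.388106 = 1.114156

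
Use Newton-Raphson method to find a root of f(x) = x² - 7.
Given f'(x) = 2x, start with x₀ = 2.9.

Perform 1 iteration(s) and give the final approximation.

f(x) = x² - 7
f'(x) = 2x
x₀ = 2.9

Newton-Raphson formula: x_{n+1} = x_n - f(x_n)/f'(x_n)

Iteration 1:
  f(2.900000) = 1.410000
  f'(2.900000) = 5.800000
  x_1 = 2.900000 - 1.410000/5.800000 = 2.656897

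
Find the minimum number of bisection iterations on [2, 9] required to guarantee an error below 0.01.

We need (b-a)/2^n ≤ 0.01
(9 - 2)/2^n ≤ 0.01
7/2^n ≤ 0.01
2^n ≥ 700
n ≥ log₂(700) = 9.45
n ≥ 10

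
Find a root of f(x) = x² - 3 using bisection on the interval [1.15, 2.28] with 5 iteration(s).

f(x) = x² - 3
Initial interval: [1.15, 2.28]

Iteration 1:
  c_1 = (1.150000 + 2.280000)/2 = 1.715000
  f(c_1) = f(1.715000) = -0.058775
  f(a) × f(c) ≥ 0, new interval: [1.715000, 2.280000]
Iteration 2:
  c_2 = (1.715000 + 2.280000)/2 = 1.997500
  f(c_2) = f(1.997500) = 0.990006
  f(a) × f(c) < 0, new interval: [1.715000, 1.997500]
Iteration 3:
  c_3 = (1.715000 + 1.997500)/2 = 1.856250
  f(c_3) = f(1.856250) = 0.445664
  f(a) × f(c) < 0, new interval: [1.715000, 1.856250]
Iteration 4:
  c_4 = (1.715000 + 1.856250)/2 = 1.785625
  f(c_4) = f(1.785625) = 0.188457
  f(a) × f(c) < 0, new interval: [1.715000, 1.785625]
Iteration 5:
  c_5 = (1.715000 + 1.785625)/2 = 1.750312
  f(c_5) = f(1.750312) = 0.063594
  f(a) × f(c) < 0, new interval: [1.715000, 1.750312]

After 5 iteration(s), the approximation is c_5 = 1.750312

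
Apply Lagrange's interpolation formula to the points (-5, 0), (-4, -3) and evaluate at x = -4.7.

Lagrange interpolation formula:
P(x) = Σ yᵢ × Lᵢ(x)
where Lᵢ(x) = Π_{j≠i} (x - xⱼ)/(xᵢ - xⱼ)

L_0(-4.7) = (-4.7 - (-4))/(-5 - (-4)) = 0.700000
L_1(-4.7) = (-4.7 - (-5))/(-4 - (-5)) = 0.300000

P(-4.7) = 0×L_0(-4.7) + (-3)×L_1(-4.7)
P(-4.7) = -0.900000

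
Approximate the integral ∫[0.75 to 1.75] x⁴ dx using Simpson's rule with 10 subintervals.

f(x) = x⁴
a = 0.75, b = 1.75, n = 10
h = (b - a)/n = 0.100000

Simpson's rule: (h/3)[f(x₀) + 4f(x₁) + 2f(x₂) + ... + f(xₙ)]

x_0 = 0.7500, f(x_0) = 0.316406, coefficient = 1
x_1 = 0.8500, f(x_1) = 0.522006, coefficient = 4
x_2 = 0.9500, f(x_2) = 0.814506, coefficient = 2
x_3 = 1.0500, f(x_3) = 1.215506, coefficient = 4
x_4 = 1.1500, f(x_4) = 1.749006, coefficient = 2
x_5 = 1.2500, f(x_5) = 2.441406, coefficient = 4
x_6 = 1.3500, f(x_6) = 3.321506, coefficient = 2
x_7 = 1.4500, f(x_7) = 4.420506, coefficient = 4
x_8 = 1.5500, f(x_8) = 5.772006, coefficient = 2
x_9 = 1.6500, f(x_9) = 7.412006, coefficient = 4
x_10 = 1.7500, f(x_10) = 9.378906, coefficient = 1

I ≈ (0.100000/3) × 97.055087 = 3.235170
Exact value: 3.235156
Error: 0.000013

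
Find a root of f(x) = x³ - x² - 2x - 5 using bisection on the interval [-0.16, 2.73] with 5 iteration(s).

f(x) = x³ - x² - 2x - 5
Initial interval: [-0.16, 2.73]

Iteration 1:
  c_1 = (-0.160000 + 2.730000)/2 = 1.285000
  f(c_1) = f(1.285000) = -7.099401
  f(a) × f(c) ≥ 0, new interval: [1.285000, 2.730000]
Iteration 2:
  c_2 = (1.285000 + 2.730000)/2 = 2.007500
  f(c_2) = f(2.007500) = -4.954718
  f(a) × f(c) ≥ 0, new interval: [2.007500, 2.730000]
Iteration 3:
  c_3 = (2.007500 + 2.730000)/2 = 2.368750
  f(c_3) = f(2.368750) = -2.057476
  f(a) × f(c) ≥ 0, new interval: [2.368750, 2.730000]
Iteration 4:
  c_4 = (2.368750 + 2.730000)/2 = 2.549375
  f(c_4) = f(2.549375) = -0.028877
  f(a) × f(c) ≥ 0, new interval: [2.549375, 2.730000]
Iteration 5:
  c_5 = (2.549375 + 2.730000)/2 = 2.639687
  f(c_5) = f(2.639687) = 1.145886
  f(a) × f(c) < 0, new interval: [2.549375, 2.639687]

After 5 iteration(s), the approximation is c_5 = 2.639687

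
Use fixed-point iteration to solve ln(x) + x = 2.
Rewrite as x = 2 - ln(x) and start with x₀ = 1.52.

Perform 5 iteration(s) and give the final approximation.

Equation: ln(x) + x = 2
Fixed-point form: x = 2 - ln(x)
x₀ = 1.52

x_1 = g(1.520000) = 1.581290
x_2 = g(1.581290) = 1.541759
x_3 = g(1.541759) = 1.567076
x_4 = g(1.567076) = 1.550789
x_5 = g(1.550789) = 1.561236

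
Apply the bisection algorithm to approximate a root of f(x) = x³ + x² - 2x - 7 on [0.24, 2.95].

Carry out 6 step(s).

f(x) = x³ + x² - 2x - 7
Initial interval: [0.24, 2.95]

Iteration 1:
  c_1 = (0.240000 + 2.950000)/2 = 1.595000
  f(c_1) = f(1.595000) = -3.588255
  f(a) × f(c) ≥ 0, new interval: [1.595000, 2.950000]
Iteration 2:
  c_2 = (1.595000 + 2.950000)/2 = 2.272500
  f(c_2) = f(2.272500) = 5.355029
  f(a) × f(c) < 0, new interval: [1.595000, 2.272500]
Iteration 3:
  c_3 = (1.595000 + 2.272500)/2 = 1.933750
  f(c_3) = f(1.933750) = 0.102933
  f(a) × f(c) < 0, new interval: [1.595000, 1.933750]
Iteration 4:
  c_4 = (1.595000 + 1.933750)/2 = 1.764375
  f(c_4) = f(1.764375) = -1.923198
  f(a) × f(c) ≥ 0, new interval: [1.764375, 1.933750]
Iteration 5:
  c_5 = (1.764375 + 1.933750)/2 = 1.849063
  f(c_5) = f(1.849063) = -0.957089
  f(a) × f(c) ≥ 0, new interval: [1.849063, 1.933750]
Iteration 6:
  c_6 = (1.849063 + 1.933750)/2 = 1.891406
  f(c_6) = f(1.891406) = -0.439045
  f(a) × f(c) ≥ 0, new interval: [1.891406, 1.933750]

After 6 iteration(s), the approximation is c_6 = 1.891406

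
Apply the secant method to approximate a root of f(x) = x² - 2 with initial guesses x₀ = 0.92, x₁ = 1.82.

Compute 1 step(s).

f(x) = x² - 2
x₀ = 0.92, x₁ = 1.82

Secant formula: x_{n+1} = x_n - f(x_n)(x_n - x_{n-1})/(f(x_n) - f(x_{n-1}))

Iteration 1:
  f(0.920000) = -1.153600
  f(1.820000) = 1.312400
  x_2 = 1.820000 - 1.312400×(1.820000 - 0.920000)/(1.312400 - (-1.153600))
       = 1.341022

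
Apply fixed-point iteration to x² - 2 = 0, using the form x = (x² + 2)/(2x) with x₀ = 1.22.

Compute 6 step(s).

Equation: x² - 2 = 0
Fixed-point form: x = (x² + 2)/(2x)
x₀ = 1.22

x_1 = g(1.220000) = 1.429672
x_2 = g(1.429672) = 1.414297
x_3 = g(1.414297) = 1.414214
x_4 = g(1.414214) = 1.414214
x_5 = g(1.414214) = 1.414214
x_6 = g(1.414214) = 1.414214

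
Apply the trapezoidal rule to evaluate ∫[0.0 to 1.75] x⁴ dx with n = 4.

f(x) = x⁴
a = 0.0, b = 1.75, n = 4
h = (b - a)/n = 0.437500

Trapezoidal rule: (h/2)[f(x₀) + 2f(x₁) + 2f(x₂) + ... + f(xₙ)]

x_0 = 0.0000, f(x_0) = 0.000000, coefficient = 1
x_1 = 0.4375, f(x_1) = 0.036636, coefficient = 2
x_2 = 0.8750, f(x_2) = 0.586182, coefficient = 2
x_3 = 1.3125, f(x_3) = 2.967545, coefficient = 2
x_4 = 1.7500, f(x_4) = 9.378906, coefficient = 1

I ≈ (0.437500/2) × 16.559631 = 3.622419
Exact value: 3.282617
Error: 0.339802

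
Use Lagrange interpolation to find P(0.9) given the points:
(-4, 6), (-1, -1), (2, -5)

Lagrange interpolation formula:
P(x) = Σ yᵢ × Lᵢ(x)
where Lᵢ(x) = Π_{j≠i} (x - xⱼ)/(xᵢ - xⱼ)

L_0(0.9) = (0.9 - (-1))/(-4 - (-1)) × (0.9 - 2)/(-4 - 2) = -0.116111
L_1(0.9) = (0.9 - (-4))/(-1 - (-4)) × (0.9 - 2)/(-1 - 2) = 0.598889
L_2(0.9) = (0.9 - (-4))/(2 - (-4)) × (0.9 - (-1))/(2 - (-1)) = 0.517222

P(0.9) = 6×L_0(0.9) + (-1)×L_1(0.9) + (-5)×L_2(0.9)
P(0.9) = -3.881667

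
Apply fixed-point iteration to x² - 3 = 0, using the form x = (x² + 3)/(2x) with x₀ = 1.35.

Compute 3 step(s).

Equation: x² - 3 = 0
Fixed-point form: x = (x² + 3)/(2x)
x₀ = 1.35

x_1 = g(1.350000) = 1.786111
x_2 = g(1.786111) = 1.732869
x_3 = g(1.732869) = 1.732051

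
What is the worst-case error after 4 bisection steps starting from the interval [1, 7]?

Bisection error bound: |error| ≤ (b-a)/2^n
|error| ≤ (7 - 1)/2^4 = 6/2^4
|error| ≤ 0.3750000000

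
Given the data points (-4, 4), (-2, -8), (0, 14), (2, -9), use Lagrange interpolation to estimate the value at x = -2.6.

Lagrange interpolation formula:
P(x) = Σ yᵢ × Lᵢ(x)
where Lᵢ(x) = Π_{j≠i} (x - xⱼ)/(xᵢ - xⱼ)

L_0(-2.6) = (-2.6 - (-2))/(-4 - (-2)) × (-2.6 - 0)/(-4 - 0) × (-2.6 - 2)/(-4 - 2) = 0.149500
L_1(-2.6) = (-2.6 - (-4))/(-2 - (-4)) × (-2.6 - 0)/(-2 - 0) × (-2.6 - 2)/(-2 - 2) = 1.046500
L_2(-2.6) = (-2.6 - (-4))/(0 - (-4)) × (-2.6 - (-2))/(0 - (-2)) × (-2.6 - 2)/(0 - 2) = -0.241500
L_3(-2.6) = (-2.6 - (-4))/(2 - (-4)) × (-2.6 - (-2))/(2 - (-2)) × (-2.6 - 0)/(2 - 0) = 0.045500

P(-2.6) = 4×L_0(-2.6) + (-8)×L_1(-2.6) + 14×L_2(-2.6) + (-9)×L_3(-2.6)
P(-2.6) = -11.564500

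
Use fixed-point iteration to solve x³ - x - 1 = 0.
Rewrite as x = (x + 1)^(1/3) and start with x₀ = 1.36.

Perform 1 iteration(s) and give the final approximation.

Equation: x³ - x - 1 = 0
Fixed-point form: x = (x + 1)^(1/3)
x₀ = 1.36

x_1 = g(1.360000) = 1.331386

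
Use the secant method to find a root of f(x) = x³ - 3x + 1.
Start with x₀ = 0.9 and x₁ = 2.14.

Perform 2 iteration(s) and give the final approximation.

f(x) = x³ - 3x + 1
x₀ = 0.9, x₁ = 2.14

Secant formula: x_{n+1} = x_n - f(x_n)(x_n - x_{n-1})/(f(x_n) - f(x_{n-1}))

Iteration 1:
  f(0.900000) = -0.971000
  f(2.140000) = 4.380344
  x_2 = 2.140000 - 4.380344×(2.140000 - 0.900000)/(4.380344 - (-0.971000))
       = 1.124998
Iteration 2:
  f(2.140000) = 4.380344
  f(1.124998) = -0.951174
  x_3 = 1.124998 - (-0.951174)×(1.124998 - 2.140000)/(-0.951174 - 4.380344)
       = 1.306080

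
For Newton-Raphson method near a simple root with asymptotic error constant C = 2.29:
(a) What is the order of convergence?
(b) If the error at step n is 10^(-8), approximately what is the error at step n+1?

(a) Newton-Raphson has quadratic (order 2) convergence near simple roots.
    This means |e_{n+1}| ≈ C|e_n|².

(b) With |e_n| = 10^(-8) and C = 2.29:
    |e_{n+1}| ≈ 2.29 × (10^(-8))² = 2.29 × 10^(-16)

(a) 2 (quadratic); (b) |e_{n+1}| ≈ 2.290e-16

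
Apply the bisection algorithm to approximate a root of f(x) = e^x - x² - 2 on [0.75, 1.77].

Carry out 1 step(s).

f(x) = e^x - x² - 2
Initial interval: [0.75, 1.77]

Iteration 1:
  c_1 = (0.750000 + 1.770000)/2 = 1.260000
  f(c_1) = f(1.260000) = -0.062179
  f(a) × f(c) ≥ 0, new interval: [1.260000, 1.770000]

After 1 iteration(s), the approximation is c_1 = 1.260000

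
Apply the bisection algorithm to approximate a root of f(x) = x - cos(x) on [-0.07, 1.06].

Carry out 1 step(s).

f(x) = x - cos(x)
Initial interval: [-0.07, 1.06]

Iteration 1:
  c_1 = (-0.070000 + 1.060000)/2 = 0.495000
  f(c_1) = f(0.495000) = -0.384969
  f(a) × f(c) ≥ 0, new interval: [0.495000, 1.060000]

After 1 iteration(s), the approximation is c_1 = 0.495000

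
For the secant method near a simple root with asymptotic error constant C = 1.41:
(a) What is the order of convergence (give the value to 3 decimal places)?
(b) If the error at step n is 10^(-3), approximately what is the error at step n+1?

(a) Secant method has superlinear convergence with order φ = (1+√5)/2 ≈ 1.618.
    This means |e_{n+1}| ≈ C|e_n|^1.618.

(b) With |e_n| = 10^(-3) and C = 1.41:
    |e_{n+1}| ≈ 1.41 × (10^(-3))^1.618 = 1.41 × 10^(-4.85)

(a) ≈ 1.618 (golden ratio); (b) |e_{n+1}| ≈ 1.973e-05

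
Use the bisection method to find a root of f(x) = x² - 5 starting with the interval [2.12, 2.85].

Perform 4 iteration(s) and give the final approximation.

f(x) = x² - 5
Initial interval: [2.12, 2.85]

Iteration 1:
  c_1 = (2.120000 + 2.850000)/2 = 2.485000
  f(c_1) = f(2.485000) = 1.175225
  f(a) × f(c) < 0, new interval: [2.120000, 2.485000]
Iteration 2:
  c_2 = (2.120000 + 2.485000)/2 = 2.302500
  f(c_2) = f(2.302500) = 0.301506
  f(a) × f(c) < 0, new interval: [2.120000, 2.302500]
Iteration 3:
  c_3 = (2.120000 + 2.302500)/2 = 2.211250
  f(c_3) = f(2.211250) = -0.110373
  f(a) × f(c) ≥ 0, new interval: [2.211250, 2.302500]
Iteration 4:
  c_4 = (2.211250 + 2.302500)/2 = 2.256875
  f(c_4) = f(2.256875) = 0.093485
  f(a) × f(c) < 0, new interval: [2.211250, 2.256875]

After 4 iteration(s), the approximation is c_4 = 2.256875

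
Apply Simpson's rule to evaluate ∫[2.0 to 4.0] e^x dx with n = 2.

f(x) = e^x
a = 2.0, b = 4.0, n = 2
h = (b - a)/n = 1.000000

Simpson's rule: (h/3)[f(x₀) + 4f(x₁) + 2f(x₂) + ... + f(xₙ)]

x_0 = 2.0000, f(x_0) = 7.389056, coefficient = 1
x_1 = 3.0000, f(x_1) = 20.085537, coefficient = 4
x_2 = 4.0000, f(x_2) = 54.598150, coefficient = 1

I ≈ (1.000000/3) × 142.329354 = 47.443118
Exact value: 47.209094
Error: 0.234024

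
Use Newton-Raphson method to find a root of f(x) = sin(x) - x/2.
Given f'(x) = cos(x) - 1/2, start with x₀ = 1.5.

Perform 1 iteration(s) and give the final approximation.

f(x) = sin(x) - x/2
f'(x) = cos(x) - 1/2
x₀ = 1.5

Newton-Raphson formula: x_{n+1} = x_n - f(x_n)/f'(x_n)

Iteration 1:
  f(1.500000) = 0.247495
  f'(1.500000) = -0.429263
  x_1 = 1.500000 - 0.247495/(-0.429263) = 2.076558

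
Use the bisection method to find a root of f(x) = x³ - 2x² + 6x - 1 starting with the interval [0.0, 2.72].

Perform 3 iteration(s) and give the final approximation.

f(x) = x³ - 2x² + 6x - 1
Initial interval: [0.0, 2.72]

Iteration 1:
  c_1 = (0.000000 + 2.720000)/2 = 1.360000
  f(c_1) = f(1.360000) = 5.976256
  f(a) × f(c) < 0, new interval: [0.000000, 1.360000]
Iteration 2:
  c_2 = (0.000000 + 1.360000)/2 = 0.680000
  f(c_2) = f(0.680000) = 2.469632
  f(a) × f(c) < 0, new interval: [0.000000, 0.680000]
Iteration 3:
  c_3 = (0.000000 + 0.680000)/2 = 0.340000
  f(c_3) = f(0.340000) = 0.848104
  f(a) × f(c) < 0, new interval: [0.000000, 0.340000]

After 3 iteration(s), the approximation is c_3 = 0.340000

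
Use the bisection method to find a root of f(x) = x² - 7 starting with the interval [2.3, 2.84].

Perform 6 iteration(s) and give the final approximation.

f(x) = x² - 7
Initial interval: [2.3, 2.84]

Iteration 1:
  c_1 = (2.300000 + 2.840000)/2 = 2.570000
  f(c_1) = f(2.570000) = -0.395100
  f(a) × f(c) ≥ 0, new interval: [2.570000, 2.840000]
Iteration 2:
  c_2 = (2.570000 + 2.840000)/2 = 2.705000
  f(c_2) = f(2.705000) = 0.317025
  f(a) × f(c) < 0, new interval: [2.570000, 2.705000]
Iteration 3:
  c_3 = (2.570000 + 2.705000)/2 = 2.637500
  f(c_3) = f(2.637500) = -0.043594
  f(a) × f(c) ≥ 0, new interval: [2.637500, 2.705000]
Iteration 4:
  c_4 = (2.637500 + 2.705000)/2 = 2.671250
  f(c_4) = f(2.671250) = 0.135577
  f(a) × f(c) < 0, new interval: [2.637500, 2.671250]
Iteration 5:
  c_5 = (2.637500 + 2.671250)/2 = 2.654375
  f(c_5) = f(2.654375) = 0.045707
  f(a) × f(c) < 0, new interval: [2.637500, 2.654375]
Iteration 6:
  c_6 = (2.637500 + 2.654375)/2 = 2.645938
  f(c_6) = f(2.645938) = 0.000985
  f(a) × f(c) < 0, new interval: [2.637500, 2.645938]

After 6 iteration(s), the approximation is c_6 = 2.645938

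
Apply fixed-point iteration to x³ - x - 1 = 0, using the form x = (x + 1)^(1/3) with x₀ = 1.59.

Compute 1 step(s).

Equation: x³ - x - 1 = 0
Fixed-point form: x = (x + 1)^(1/3)
x₀ = 1.59

x_1 = g(1.590000) = 1.373304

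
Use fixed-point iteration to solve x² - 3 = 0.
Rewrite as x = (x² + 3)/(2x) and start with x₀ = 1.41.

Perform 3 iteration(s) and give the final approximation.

Equation: x² - 3 = 0
Fixed-point form: x = (x² + 3)/(2x)
x₀ = 1.41

x_1 = g(1.410000) = 1.768830
x_2 = g(1.768830) = 1.732433
x_3 = g(1.732433) = 1.732051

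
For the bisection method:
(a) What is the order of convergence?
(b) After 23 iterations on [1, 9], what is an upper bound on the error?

(a) Bisection has linear (order 1) convergence; the error is halved each step.

(b) Error bound = (b-a)/2^n = (9 - 1)/2^{23}
    = 8/2^{23}

(a) 1 (linear); (b) error ≤ 9.54e-07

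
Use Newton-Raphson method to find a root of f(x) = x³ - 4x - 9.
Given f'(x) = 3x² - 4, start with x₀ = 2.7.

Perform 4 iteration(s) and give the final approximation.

f(x) = x³ - 4x - 9
f'(x) = 3x² - 4
x₀ = 2.7

Newton-Raphson formula: x_{n+1} = x_n - f(x_n)/f'(x_n)

Iteration 1:
  f(2.700000) = -0.117000
  f'(2.700000) = 17.870000
  x_1 = 2.700000 - (-0.117000)/17.870000 = 2.706547
Iteration 2:
  f(2.706547) = 0.000348
  f'(2.706547) = 17.976195
  x_2 = 2.706547 - 0.000348/17.976195 = 2.706528
Iteration 3:
  f(2.706528) = 0.000000
  f'(2.706528) = 17.975881
  x_3 = 2.706528 - 0.000000/17.975881 = 2.706528
Iteration 4:
  f(2.706528) = 0.000000
  f'(2.706528) = 17.975881
  x_4 = 2.706528 - 0.000000/17.975881 = 2.706528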